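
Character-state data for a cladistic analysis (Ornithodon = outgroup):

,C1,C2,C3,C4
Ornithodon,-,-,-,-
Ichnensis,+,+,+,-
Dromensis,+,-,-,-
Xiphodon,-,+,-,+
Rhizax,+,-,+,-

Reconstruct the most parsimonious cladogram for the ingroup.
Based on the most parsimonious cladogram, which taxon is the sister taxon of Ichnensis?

Rhizax

The outgroup has state '-' for every character, so '+' is the derived state throughout.
C1 (derived state '+') is shared by Dromensis, Ichnensis, and Rhizax — a synapomorphy uniting that clade.
C2 (state '+') occurs in Ichnensis and Xiphodon but conflicts with the nesting implied by the other characters — most parsimoniously interpreted as homoplasy.
Only Ichnensis and Rhizax show the derived state '+' for C3, supporting them as a clade.
C4 (derived state '+') is unique to Xiphodon (autapomorphy; uninformative for grouping).
Most parsimonious ingroup topology: (((Ichnensis,Rhizax),Dromensis),Xiphodon).
Ichnensis and Rhizax form a cherry on this tree, so they are sister taxa.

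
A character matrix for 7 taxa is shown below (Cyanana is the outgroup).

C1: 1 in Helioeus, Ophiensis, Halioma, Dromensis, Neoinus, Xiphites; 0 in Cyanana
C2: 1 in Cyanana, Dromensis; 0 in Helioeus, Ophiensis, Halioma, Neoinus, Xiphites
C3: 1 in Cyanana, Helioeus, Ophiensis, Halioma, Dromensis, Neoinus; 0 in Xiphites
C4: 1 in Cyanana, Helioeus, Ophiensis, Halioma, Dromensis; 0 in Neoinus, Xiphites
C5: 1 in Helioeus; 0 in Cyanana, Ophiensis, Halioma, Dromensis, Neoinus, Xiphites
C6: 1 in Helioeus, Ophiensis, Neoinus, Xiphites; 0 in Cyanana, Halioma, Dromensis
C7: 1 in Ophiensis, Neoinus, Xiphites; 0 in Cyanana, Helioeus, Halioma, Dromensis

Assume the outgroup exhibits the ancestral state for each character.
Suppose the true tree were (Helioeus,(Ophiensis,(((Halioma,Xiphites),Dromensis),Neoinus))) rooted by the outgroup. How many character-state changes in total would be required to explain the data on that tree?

Map each character onto (Helioeus,(Ophiensis,(((Halioma,Xiphites),Dromensis),Neoinus))) (rooted by Cyanana) and count the minimum state changes it requires (Fitch parsimony):
C1: 1; C2: 2; C3: 1; C4: 2; C5: 1; C6: 3; C7: 3.
Total tree length = 13.

13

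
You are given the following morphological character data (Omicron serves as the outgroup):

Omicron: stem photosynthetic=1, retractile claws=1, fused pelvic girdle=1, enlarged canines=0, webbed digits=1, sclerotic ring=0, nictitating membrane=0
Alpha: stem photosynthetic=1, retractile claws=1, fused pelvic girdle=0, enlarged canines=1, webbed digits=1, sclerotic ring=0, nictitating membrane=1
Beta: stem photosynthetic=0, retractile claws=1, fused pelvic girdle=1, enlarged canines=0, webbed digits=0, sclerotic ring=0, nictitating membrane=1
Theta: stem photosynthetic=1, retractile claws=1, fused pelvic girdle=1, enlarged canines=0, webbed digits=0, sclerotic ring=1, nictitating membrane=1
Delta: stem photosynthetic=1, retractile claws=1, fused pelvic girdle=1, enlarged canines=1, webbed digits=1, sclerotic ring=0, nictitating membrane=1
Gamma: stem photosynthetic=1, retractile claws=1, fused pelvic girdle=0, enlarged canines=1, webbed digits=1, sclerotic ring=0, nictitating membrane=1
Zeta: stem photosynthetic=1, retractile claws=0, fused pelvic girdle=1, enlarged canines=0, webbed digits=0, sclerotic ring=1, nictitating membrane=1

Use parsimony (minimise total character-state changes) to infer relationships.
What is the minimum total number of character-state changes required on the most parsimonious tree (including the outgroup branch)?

Character polarity is set by the outgroup: the derived state is whichever differs from the outgroup's state, so for stem photosynthetic, retractile claws, fused pelvic girdle, webbed digits the derived state is '0', and for the remaining characters it is '1'.
stem photosynthetic (derived state '0') is unique to Beta (autapomorphy; uninformative for grouping).
retractile claws (derived state '0') is unique to Zeta (autapomorphy; uninformative for grouping).
Only Alpha and Gamma show the derived state '0' for fused pelvic girdle, supporting them as a clade.
Only Alpha, Delta, and Gamma show the derived state '1' for enlarged canines, supporting them as a clade.
webbed digits (derived state '0') is shared by Beta, Theta, and Zeta — a synapomorphy uniting that clade.
sclerotic ring (derived state '1') is shared by Theta and Zeta — a synapomorphy uniting that clade.
nictitating membrane (derived state '1') is shared by all ingroup taxa — unites the whole ingroup.
Most parsimonious ingroup topology: (((Alpha,Gamma),Delta),(Beta,(Theta,Zeta))).
Changes per character on this tree: stem photosynthetic: 1; retractile claws: 1; fused pelvic girdle: 1; enlarged canines: 1; webbed digits: 1; sclerotic ring: 1; nictitating membrane: 1.
Total = 7.

7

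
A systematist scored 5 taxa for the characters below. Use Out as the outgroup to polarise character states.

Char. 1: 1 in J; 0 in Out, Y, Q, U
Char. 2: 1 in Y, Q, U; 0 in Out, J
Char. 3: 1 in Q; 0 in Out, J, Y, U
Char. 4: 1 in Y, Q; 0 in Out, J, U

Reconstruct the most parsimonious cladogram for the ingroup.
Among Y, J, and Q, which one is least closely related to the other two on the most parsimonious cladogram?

J

The outgroup has state '0' for every character, so '1' is the derived state throughout.
Char. 1: derived state '1' in J only — an autapomorphy, so it tells us nothing about relationships among taxa.
Char. 2 (derived state '1') is shared by Q, U, and Y — a synapomorphy uniting that clade.
Char. 3: derived state '1' in Q only — an autapomorphy, so it tells us nothing about relationships among taxa.
Char. 4 (derived state '1') is shared by Q and Y — a synapomorphy uniting that clade.
Most parsimonious ingroup topology: (J,((Y,Q),U)).
Q and Y share a more recent common ancestor with each other than either does with J, so J is the least closely related of the three.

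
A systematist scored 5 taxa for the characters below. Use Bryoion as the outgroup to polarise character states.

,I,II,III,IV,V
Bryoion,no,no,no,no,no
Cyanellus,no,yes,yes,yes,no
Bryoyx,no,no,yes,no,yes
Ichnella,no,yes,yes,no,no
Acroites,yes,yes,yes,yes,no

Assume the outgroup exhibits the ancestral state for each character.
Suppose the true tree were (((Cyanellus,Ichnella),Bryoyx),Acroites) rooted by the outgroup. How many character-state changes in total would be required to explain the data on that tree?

Map each character onto (((Cyanellus,Ichnella),Bryoyx),Acroites) (rooted by Bryoion) and count the minimum state changes it requires (Fitch parsimony):
I: 1; II: 2; III: 1; IV: 2; V: 1.
Total tree length = 7.

7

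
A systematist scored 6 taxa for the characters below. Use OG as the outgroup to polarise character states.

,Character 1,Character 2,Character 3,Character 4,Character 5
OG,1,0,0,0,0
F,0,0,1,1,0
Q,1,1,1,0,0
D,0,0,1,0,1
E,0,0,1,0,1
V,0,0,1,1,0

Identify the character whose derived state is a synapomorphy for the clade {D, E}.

Character 5

Character polarity is set by the outgroup: the derived state is whichever differs from the outgroup's state, so for Character 1 the derived state is '0', and for the remaining characters it is '1'.
Only D, E, F, and V show the derived state '0' for Character 1, supporting them as a clade.
Character 2 (derived state '1') is unique to Q (autapomorphy; uninformative for grouping).
All ingroup taxa share the derived state '1' for Character 3; it defines the ingroup but does not resolve relationships within it.
Only F and V show the derived state '1' for Character 4, supporting them as a clade.
Character 5 (derived state '1') is shared by D and E — a synapomorphy uniting that clade.
Most parsimonious ingroup topology: (((F,V),(D,E)),Q).
The clade {D, E} is supported by Character 5: its derived state '1' occurs in exactly those taxa and in no other taxon (including the outgroup).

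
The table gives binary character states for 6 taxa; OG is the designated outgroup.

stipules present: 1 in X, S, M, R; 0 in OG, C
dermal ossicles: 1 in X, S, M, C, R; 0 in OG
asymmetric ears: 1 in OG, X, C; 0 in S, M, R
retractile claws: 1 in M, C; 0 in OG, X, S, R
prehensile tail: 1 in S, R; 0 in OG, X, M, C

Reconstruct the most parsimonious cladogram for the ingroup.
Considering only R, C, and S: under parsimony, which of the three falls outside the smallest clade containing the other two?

Character polarity is set by the outgroup: the derived state is whichever differs from the outgroup's state, so for asymmetric ears the derived state is '0', and for the remaining characters it is '1'.
Only M, R, S, and X show the derived state '1' for stipules present, supporting them as a clade.
dermal ossicles (derived state '1') is shared by all ingroup taxa — unites the whole ingroup.
asymmetric ears (derived state '0') is shared by M, R, and S — a synapomorphy uniting that clade.
retractile claws (state '1') occurs in C and M but conflicts with the nesting implied by the other characters — most parsimoniously interpreted as homoplasy.
prehensile tail (derived state '1') is shared by R and S — a synapomorphy uniting that clade.
Most parsimonious ingroup topology: ((X,((S,R),M)),C).
S and R share a more recent common ancestor with each other than either does with C, so C is the least closely related of the three.

C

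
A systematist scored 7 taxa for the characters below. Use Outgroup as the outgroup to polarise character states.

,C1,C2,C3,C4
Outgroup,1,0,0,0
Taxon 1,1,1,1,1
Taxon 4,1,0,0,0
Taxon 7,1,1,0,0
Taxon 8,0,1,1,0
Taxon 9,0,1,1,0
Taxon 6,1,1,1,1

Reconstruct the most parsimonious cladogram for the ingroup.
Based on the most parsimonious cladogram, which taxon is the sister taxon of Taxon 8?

Character polarity is set by the outgroup: the derived state is whichever differs from the outgroup's state, so for C1 the derived state is '0', and for the remaining characters it is '1'.
C1: derived state '0' in Taxon 8 and Taxon 9 only — synapomorphy for {Taxon 8, Taxon 9}.
Only Taxon 1, Taxon 6, Taxon 7, Taxon 8, and Taxon 9 show the derived state '1' for C2, supporting them as a clade.
C3: derived state '1' in Taxon 1, Taxon 6, Taxon 8, and Taxon 9 only — synapomorphy for {Taxon 1, Taxon 6, Taxon 8, Taxon 9}.
Only Taxon 1 and Taxon 6 show the derived state '1' for C4, supporting them as a clade.
Most parsimonious ingroup topology: ((((Taxon 1,Taxon 6),(Taxon 8,Taxon 9)),Taxon 7),Taxon 4).
Taxon 8 and Taxon 9 form a cherry on this tree, so they are sister taxa.

Taxon 9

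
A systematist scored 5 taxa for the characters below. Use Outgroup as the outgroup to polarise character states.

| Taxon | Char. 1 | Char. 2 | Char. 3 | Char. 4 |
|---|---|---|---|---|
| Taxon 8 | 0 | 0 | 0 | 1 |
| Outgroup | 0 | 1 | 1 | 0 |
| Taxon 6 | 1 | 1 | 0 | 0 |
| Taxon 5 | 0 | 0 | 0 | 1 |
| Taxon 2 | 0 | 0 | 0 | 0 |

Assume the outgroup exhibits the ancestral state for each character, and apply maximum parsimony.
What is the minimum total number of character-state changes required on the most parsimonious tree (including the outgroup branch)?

Character polarity is set by the outgroup: the derived state is whichever differs from the outgroup's state, so for Char. 2, Char. 3 the derived state is '0', and for the remaining characters it is '1'.
Char. 1: derived state '1' in Taxon 6 only — an autapomorphy, so it tells us nothing about relationships among taxa.
Char. 2: derived state '0' in Taxon 2, Taxon 5, and Taxon 8 only — synapomorphy for {Taxon 2, Taxon 5, Taxon 8}.
Char. 3 (derived state '0') is shared by all ingroup taxa — unites the whole ingroup.
Char. 4 (derived state '1') is shared by Taxon 5 and Taxon 8 — a synapomorphy uniting that clade.
Most parsimonious ingroup topology: (((Taxon 5,Taxon 8),Taxon 2),Taxon 6).
Changes per character on this tree: Char. 1: 1; Char. 2: 1; Char. 3: 1; Char. 4: 1.
Total = 4.

4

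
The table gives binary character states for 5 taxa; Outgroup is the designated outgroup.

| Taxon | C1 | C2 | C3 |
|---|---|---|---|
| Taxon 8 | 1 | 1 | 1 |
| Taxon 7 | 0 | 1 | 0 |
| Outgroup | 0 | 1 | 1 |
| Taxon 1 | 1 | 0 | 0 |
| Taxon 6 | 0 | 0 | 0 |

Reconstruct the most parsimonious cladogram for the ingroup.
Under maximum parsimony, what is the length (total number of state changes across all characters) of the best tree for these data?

4

Character polarity is set by the outgroup: the derived state is whichever differs from the outgroup's state, so for C2, C3 the derived state is '0', and for the remaining characters it is '1'.
C1 (state '1') occurs in Taxon 1 and Taxon 8 but conflicts with the nesting implied by the other characters — most parsimoniously interpreted as homoplasy.
C2: derived state '0' in Taxon 1 and Taxon 6 only — synapomorphy for {Taxon 1, Taxon 6}.
C3: derived state '0' in Taxon 1, Taxon 6, and Taxon 7 only — synapomorphy for {Taxon 1, Taxon 6, Taxon 7}.
Most parsimonious ingroup topology: ((Taxon 7,(Taxon 1,Taxon 6)),Taxon 8).
Changes per character on this tree: C1: 2; C2: 1; C3: 1.
Total = 4.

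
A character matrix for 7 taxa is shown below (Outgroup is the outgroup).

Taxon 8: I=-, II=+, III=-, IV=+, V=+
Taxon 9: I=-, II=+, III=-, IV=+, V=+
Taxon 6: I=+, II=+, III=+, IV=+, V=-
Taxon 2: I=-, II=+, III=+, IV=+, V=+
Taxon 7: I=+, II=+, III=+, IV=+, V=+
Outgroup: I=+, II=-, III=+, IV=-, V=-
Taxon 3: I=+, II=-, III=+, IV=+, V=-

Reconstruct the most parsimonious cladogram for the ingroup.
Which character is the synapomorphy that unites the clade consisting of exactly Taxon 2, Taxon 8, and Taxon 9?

Character polarity is set by the outgroup: the derived state is whichever differs from the outgroup's state, so for I, III the derived state is '-', and for the remaining characters it is '+'.
I (derived state '-') is shared by Taxon 2, Taxon 8, and Taxon 9 — a synapomorphy uniting that clade.
Only Taxon 2, Taxon 6, Taxon 7, Taxon 8, and Taxon 9 show the derived state '+' for II, supporting them as a clade.
III: derived state '-' in Taxon 8 and Taxon 9 only — synapomorphy for {Taxon 8, Taxon 9}.
IV (derived state '+') is shared by all ingroup taxa — unites the whole ingroup.
V: derived state '+' in Taxon 2, Taxon 7, Taxon 8, and Taxon 9 only — synapomorphy for {Taxon 2, Taxon 7, Taxon 8, Taxon 9}.
Most parsimonious ingroup topology: (((Taxon 7,(Taxon 2,(Taxon 8,Taxon 9))),Taxon 6),Taxon 3).
The clade {Taxon 2, Taxon 8, Taxon 9} is supported by I: its derived state '-' occurs in exactly those taxa and in no other taxon (including the outgroup).

I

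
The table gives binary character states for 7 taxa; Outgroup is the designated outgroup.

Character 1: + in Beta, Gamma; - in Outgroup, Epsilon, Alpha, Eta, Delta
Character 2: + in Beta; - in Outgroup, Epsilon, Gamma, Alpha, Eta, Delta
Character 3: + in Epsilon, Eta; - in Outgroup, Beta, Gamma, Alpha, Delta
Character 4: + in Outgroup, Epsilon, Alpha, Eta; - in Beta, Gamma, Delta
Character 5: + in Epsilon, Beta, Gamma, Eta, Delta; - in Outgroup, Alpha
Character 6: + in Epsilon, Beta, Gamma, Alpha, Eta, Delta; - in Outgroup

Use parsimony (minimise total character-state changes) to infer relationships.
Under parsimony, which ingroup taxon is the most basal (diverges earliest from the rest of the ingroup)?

Character polarity is set by the outgroup: the derived state is whichever differs from the outgroup's state, so for Character 4 the derived state is '-', and for the remaining characters it is '+'.
Only Beta and Gamma show the derived state '+' for Character 1, supporting them as a clade.
Character 2: derived state '+' in Beta only — an autapomorphy, so it tells us nothing about relationships among taxa.
Character 3: derived state '+' in Epsilon and Eta only — synapomorphy for {Epsilon, Eta}.
Character 4 (derived state '-') is shared by Beta, Delta, and Gamma — a synapomorphy uniting that clade.
Character 5 (derived state '+') is shared by Beta, Delta, Epsilon, Eta, and Gamma — a synapomorphy uniting that clade.
Character 6 (derived state '+') is shared by all ingroup taxa — unites the whole ingroup.
Most parsimonious ingroup topology: (((Epsilon,Eta),((Beta,Gamma),Delta)),Alpha).
Alpha is sister to the clade containing all other ingroup taxa, so it is the earliest-diverging (most basal) ingroup lineage.

Alpha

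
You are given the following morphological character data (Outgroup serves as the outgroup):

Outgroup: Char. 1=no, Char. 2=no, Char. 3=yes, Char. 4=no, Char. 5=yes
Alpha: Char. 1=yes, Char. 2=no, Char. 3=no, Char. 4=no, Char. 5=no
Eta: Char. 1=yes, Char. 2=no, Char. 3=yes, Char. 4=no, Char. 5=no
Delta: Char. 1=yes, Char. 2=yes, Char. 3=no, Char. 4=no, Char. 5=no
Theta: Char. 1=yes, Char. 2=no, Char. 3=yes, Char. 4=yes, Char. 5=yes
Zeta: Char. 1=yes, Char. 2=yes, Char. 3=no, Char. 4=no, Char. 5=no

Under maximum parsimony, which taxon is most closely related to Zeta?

Character polarity is set by the outgroup: the derived state is whichever differs from the outgroup's state, so for Char. 3, Char. 5 the derived state is 'no', and for the remaining characters it is 'yes'.
All ingroup taxa share the derived state 'yes' for Char. 1; it defines the ingroup but does not resolve relationships within it.
Only Delta and Zeta show the derived state 'yes' for Char. 2, supporting them as a clade.
Char. 3 (derived state 'no') is shared by Alpha, Delta, and Zeta — a synapomorphy uniting that clade.
Char. 4 (derived state 'yes') is unique to Theta (autapomorphy; uninformative for grouping).
Only Alpha, Delta, Eta, and Zeta show the derived state 'no' for Char. 5, supporting them as a clade.
Most parsimonious ingroup topology: (((Alpha,(Delta,Zeta)),Eta),Theta).
Zeta and Delta form a cherry on this tree, so they are sister taxa.

Delta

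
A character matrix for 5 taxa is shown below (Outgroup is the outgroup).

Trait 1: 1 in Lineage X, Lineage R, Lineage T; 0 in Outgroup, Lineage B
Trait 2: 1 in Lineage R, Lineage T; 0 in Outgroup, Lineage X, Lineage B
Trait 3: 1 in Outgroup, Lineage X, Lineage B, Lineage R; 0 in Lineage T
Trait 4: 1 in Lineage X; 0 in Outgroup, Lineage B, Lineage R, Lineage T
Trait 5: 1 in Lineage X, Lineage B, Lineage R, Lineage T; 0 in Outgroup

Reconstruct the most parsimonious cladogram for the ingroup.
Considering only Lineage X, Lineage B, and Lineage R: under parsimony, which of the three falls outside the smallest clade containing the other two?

Character polarity is set by the outgroup: the derived state is whichever differs from the outgroup's state, so for Trait 3 the derived state is '0', and for the remaining characters it is '1'.
Only Lineage R, Lineage T, and Lineage X show the derived state '1' for Trait 1, supporting them as a clade.
Trait 2: derived state '1' in Lineage R and Lineage T only — synapomorphy for {Lineage R, Lineage T}.
Trait 3 (derived state '0') is unique to Lineage T (autapomorphy; uninformative for grouping).
Trait 4 (derived state '1') is unique to Lineage X (autapomorphy; uninformative for grouping).
All ingroup taxa share the derived state '1' for Trait 5; it defines the ingroup but does not resolve relationships within it.
Most parsimonious ingroup topology: ((Lineage X,(Lineage R,Lineage T)),Lineage B).
Lineage R and Lineage X share a more recent common ancestor with each other than either does with Lineage B, so Lineage B is the least closely related of the three.

Lineage B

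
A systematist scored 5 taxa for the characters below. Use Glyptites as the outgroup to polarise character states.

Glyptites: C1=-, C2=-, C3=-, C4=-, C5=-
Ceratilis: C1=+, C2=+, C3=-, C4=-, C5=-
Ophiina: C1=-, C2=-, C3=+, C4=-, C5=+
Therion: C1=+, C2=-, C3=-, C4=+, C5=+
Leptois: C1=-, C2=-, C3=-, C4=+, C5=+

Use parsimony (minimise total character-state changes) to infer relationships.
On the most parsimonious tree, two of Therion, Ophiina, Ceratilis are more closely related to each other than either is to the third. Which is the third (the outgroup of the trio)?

Ceratilis

The outgroup has state '-' for every character, so '+' is the derived state throughout.
C1 groups Ceratilis and Therion, which is incompatible with the clades supported by the remaining characters; treating it as convergent (homoplasy) costs fewer steps than any alternative tree.
C2: derived state '+' in Ceratilis only — an autapomorphy, so it tells us nothing about relationships among taxa.
C3 (derived state '+') is unique to Ophiina (autapomorphy; uninformative for grouping).
Only Leptois and Therion show the derived state '+' for C4, supporting them as a clade.
C5 (derived state '+') is shared by Leptois, Ophiina, and Therion — a synapomorphy uniting that clade.
Most parsimonious ingroup topology: (Ceratilis,(Ophiina,(Therion,Leptois))).
Therion and Ophiina share a more recent common ancestor with each other than either does with Ceratilis, so Ceratilis is the least closely related of the three.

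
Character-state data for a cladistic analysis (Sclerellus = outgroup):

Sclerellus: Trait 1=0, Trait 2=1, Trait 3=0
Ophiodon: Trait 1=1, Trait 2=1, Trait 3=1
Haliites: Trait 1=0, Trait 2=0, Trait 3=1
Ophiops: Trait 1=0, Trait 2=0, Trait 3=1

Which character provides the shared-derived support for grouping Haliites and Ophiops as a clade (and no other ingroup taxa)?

Character polarity is set by the outgroup: the derived state is whichever differs from the outgroup's state, so for Trait 2 the derived state is '0', and for the remaining characters it is '1'.
Trait 1: derived state '1' in Ophiodon only — an autapomorphy, so it tells us nothing about relationships among taxa.
Trait 2 (derived state '0') is shared by Haliites and Ophiops — a synapomorphy uniting that clade.
All ingroup taxa share the derived state '1' for Trait 3; it defines the ingroup but does not resolve relationships within it.
Most parsimonious ingroup topology: (Ophiodon,(Haliites,Ophiops)).
The clade {Haliites, Ophiops} is supported by Trait 2: its derived state '0' occurs in exactly those taxa and in no other taxon (including the outgroup).

Trait 2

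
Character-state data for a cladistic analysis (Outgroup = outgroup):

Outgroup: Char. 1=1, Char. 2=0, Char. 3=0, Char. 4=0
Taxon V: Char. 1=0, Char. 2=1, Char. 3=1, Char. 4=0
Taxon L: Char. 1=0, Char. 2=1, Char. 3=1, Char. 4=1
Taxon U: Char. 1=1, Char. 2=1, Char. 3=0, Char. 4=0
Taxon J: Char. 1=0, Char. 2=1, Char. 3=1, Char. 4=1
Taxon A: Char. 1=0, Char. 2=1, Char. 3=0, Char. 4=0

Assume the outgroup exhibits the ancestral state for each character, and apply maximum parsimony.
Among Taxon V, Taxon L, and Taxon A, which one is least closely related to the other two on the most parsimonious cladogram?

Taxon A

Character polarity is set by the outgroup: the derived state is whichever differs from the outgroup's state, so for Char. 1 the derived state is '0', and for the remaining characters it is '1'.
Char. 1: derived state '0' in Taxon A, Taxon J, Taxon L, and Taxon V only — synapomorphy for {Taxon A, Taxon J, Taxon L, Taxon V}.
All ingroup taxa share the derived state '1' for Char. 2; it defines the ingroup but does not resolve relationships within it.
Char. 3: derived state '1' in Taxon J, Taxon L, and Taxon V only — synapomorphy for {Taxon J, Taxon L, Taxon V}.
Char. 4: derived state '1' in Taxon J and Taxon L only — synapomorphy for {Taxon J, Taxon L}.
Most parsimonious ingroup topology: (((Taxon V,(Taxon L,Taxon J)),Taxon A),Taxon U).
Taxon L and Taxon V share a more recent common ancestor with each other than either does with Taxon A, so Taxon A is the least closely related of the three.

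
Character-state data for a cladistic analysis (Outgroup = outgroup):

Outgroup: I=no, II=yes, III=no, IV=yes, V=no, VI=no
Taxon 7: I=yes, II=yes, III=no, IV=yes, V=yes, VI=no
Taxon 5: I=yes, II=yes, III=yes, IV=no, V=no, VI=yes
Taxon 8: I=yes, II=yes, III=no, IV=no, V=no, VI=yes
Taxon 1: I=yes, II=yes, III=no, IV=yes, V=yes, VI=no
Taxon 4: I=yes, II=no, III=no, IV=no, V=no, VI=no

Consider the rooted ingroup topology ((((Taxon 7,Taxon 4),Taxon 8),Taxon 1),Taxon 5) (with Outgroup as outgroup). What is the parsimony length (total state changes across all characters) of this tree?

Map each character onto ((((Taxon 7,Taxon 4),Taxon 8),Taxon 1),Taxon 5) (rooted by Outgroup) and count the minimum state changes it requires (Fitch parsimony):
I: 1; II: 1; III: 1; IV: 3; V: 2; VI: 2.
Total tree length = 10.

10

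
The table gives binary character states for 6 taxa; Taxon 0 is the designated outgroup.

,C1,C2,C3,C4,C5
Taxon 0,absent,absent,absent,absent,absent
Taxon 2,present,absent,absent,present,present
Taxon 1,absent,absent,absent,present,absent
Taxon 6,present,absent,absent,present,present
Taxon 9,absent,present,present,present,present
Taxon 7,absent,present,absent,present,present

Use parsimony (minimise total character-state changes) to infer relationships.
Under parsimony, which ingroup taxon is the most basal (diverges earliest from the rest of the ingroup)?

Taxon 1

The outgroup has state 'absent' for every character, so 'present' is the derived state throughout.
C1 (derived state 'present') is shared by Taxon 2 and Taxon 6 — a synapomorphy uniting that clade.
C2: derived state 'present' in Taxon 7 and Taxon 9 only — synapomorphy for {Taxon 7, Taxon 9}.
C3: derived state 'present' in Taxon 9 only — an autapomorphy, so it tells us nothing about relationships among taxa.
C4 (derived state 'present') is shared by all ingroup taxa — unites the whole ingroup.
C5 (derived state 'present') is shared by Taxon 2, Taxon 6, Taxon 7, and Taxon 9 — a synapomorphy uniting that clade.
Most parsimonious ingroup topology: (((Taxon 2,Taxon 6),(Taxon 9,Taxon 7)),Taxon 1).
Taxon 1 is sister to the clade containing all other ingroup taxa, so it is the earliest-diverging (most basal) ingroup lineage.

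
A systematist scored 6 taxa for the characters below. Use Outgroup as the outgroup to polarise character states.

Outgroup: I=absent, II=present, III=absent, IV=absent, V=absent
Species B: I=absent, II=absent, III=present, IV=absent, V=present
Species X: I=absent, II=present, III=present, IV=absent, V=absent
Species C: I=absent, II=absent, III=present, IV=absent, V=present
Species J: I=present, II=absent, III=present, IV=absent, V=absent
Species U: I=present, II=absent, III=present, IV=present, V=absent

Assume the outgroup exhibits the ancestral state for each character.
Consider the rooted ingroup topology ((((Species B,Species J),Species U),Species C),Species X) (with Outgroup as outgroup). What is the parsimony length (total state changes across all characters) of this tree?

7

Map each character onto ((((Species B,Species J),Species U),Species C),Species X) (rooted by Outgroup) and count the minimum state changes it requires (Fitch parsimony):
I: 2; II: 1; III: 1; IV: 1; V: 2.
Total tree length = 7.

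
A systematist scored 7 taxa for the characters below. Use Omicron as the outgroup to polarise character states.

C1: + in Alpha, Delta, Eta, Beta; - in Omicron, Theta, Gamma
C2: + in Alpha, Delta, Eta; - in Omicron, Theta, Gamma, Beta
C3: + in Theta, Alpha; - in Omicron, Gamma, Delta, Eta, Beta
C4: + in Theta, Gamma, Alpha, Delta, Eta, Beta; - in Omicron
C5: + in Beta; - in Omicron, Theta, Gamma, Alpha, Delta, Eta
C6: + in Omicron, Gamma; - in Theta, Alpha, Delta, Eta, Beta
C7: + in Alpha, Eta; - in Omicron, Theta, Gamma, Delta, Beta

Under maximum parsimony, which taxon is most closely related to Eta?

Character polarity is set by the outgroup: the derived state is whichever differs from the outgroup's state, so for C6 the derived state is '-', and for the remaining characters it is '+'.
Only Alpha, Beta, Delta, and Eta show the derived state '+' for C1, supporting them as a clade.
C2 (derived state '+') is shared by Alpha, Delta, and Eta — a synapomorphy uniting that clade.
C3 groups Alpha and Theta, which is incompatible with the clades supported by the remaining characters; treating it as convergent (homoplasy) costs fewer steps than any alternative tree.
All ingroup taxa share the derived state '+' for C4; it defines the ingroup but does not resolve relationships within it.
C5 (derived state '+') is unique to Beta (autapomorphy; uninformative for grouping).
C6: derived state '-' in Alpha, Beta, Delta, Eta, and Theta only — synapomorphy for {Alpha, Beta, Delta, Eta, Theta}.
Only Alpha and Eta show the derived state '+' for C7, supporting them as a clade.
Most parsimonious ingroup topology: ((Theta,(((Alpha,Eta),Delta),Beta)),Gamma).
Eta and Alpha form a cherry on this tree, so they are sister taxa.

Alpha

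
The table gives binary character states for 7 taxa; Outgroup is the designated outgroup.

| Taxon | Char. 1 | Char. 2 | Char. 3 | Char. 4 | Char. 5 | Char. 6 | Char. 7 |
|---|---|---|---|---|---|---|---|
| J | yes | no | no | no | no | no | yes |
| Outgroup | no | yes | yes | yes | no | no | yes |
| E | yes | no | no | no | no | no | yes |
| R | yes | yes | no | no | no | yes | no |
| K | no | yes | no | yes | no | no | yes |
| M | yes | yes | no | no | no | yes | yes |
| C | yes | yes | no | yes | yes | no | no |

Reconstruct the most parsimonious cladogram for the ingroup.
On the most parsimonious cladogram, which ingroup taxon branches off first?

K

Character polarity is set by the outgroup: the derived state is whichever differs from the outgroup's state, so for Char. 2, Char. 3, Char. 4, Char. 7 the derived state is 'no', and for the remaining characters it is 'yes'.
Char. 1: derived state 'yes' in C, E, J, M, and R only — synapomorphy for {C, E, J, M, R}.
Char. 2 (derived state 'no') is shared by E and J — a synapomorphy uniting that clade.
All ingroup taxa share the derived state 'no' for Char. 3; it defines the ingroup but does not resolve relationships within it.
Char. 4: derived state 'no' in E, J, M, and R only — synapomorphy for {E, J, M, R}.
Char. 5 (derived state 'yes') is unique to C (autapomorphy; uninformative for grouping).
Char. 6 (derived state 'yes') is shared by M and R — a synapomorphy uniting that clade.
Char. 7 (state 'no') occurs in C and R but conflicts with the nesting implied by the other characters — most parsimoniously interpreted as homoplasy.
Most parsimonious ingroup topology: ((((M,R),(E,J)),C),K).
K is sister to the clade containing all other ingroup taxa, so it is the earliest-diverging (most basal) ingroup lineage.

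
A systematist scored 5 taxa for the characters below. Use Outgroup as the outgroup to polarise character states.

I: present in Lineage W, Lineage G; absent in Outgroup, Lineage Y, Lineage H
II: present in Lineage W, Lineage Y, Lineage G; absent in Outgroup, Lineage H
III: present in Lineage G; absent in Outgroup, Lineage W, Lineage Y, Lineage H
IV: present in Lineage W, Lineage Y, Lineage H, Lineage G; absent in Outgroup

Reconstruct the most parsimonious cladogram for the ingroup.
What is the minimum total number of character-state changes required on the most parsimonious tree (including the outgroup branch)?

The outgroup has state 'absent' for every character, so 'present' is the derived state throughout.
I: derived state 'present' in Lineage G and Lineage W only — synapomorphy for {Lineage G, Lineage W}.
II (derived state 'present') is shared by Lineage G, Lineage W, and Lineage Y — a synapomorphy uniting that clade.
III: derived state 'present' in Lineage G only — an autapomorphy, so it tells us nothing about relationships among taxa.
All ingroup taxa share the derived state 'present' for IV; it defines the ingroup but does not resolve relationships within it.
Most parsimonious ingroup topology: (((Lineage W,Lineage G),Lineage Y),Lineage H).
Changes per character on this tree: I: 1; II: 1; III: 1; IV: 1.
Total = 4.

4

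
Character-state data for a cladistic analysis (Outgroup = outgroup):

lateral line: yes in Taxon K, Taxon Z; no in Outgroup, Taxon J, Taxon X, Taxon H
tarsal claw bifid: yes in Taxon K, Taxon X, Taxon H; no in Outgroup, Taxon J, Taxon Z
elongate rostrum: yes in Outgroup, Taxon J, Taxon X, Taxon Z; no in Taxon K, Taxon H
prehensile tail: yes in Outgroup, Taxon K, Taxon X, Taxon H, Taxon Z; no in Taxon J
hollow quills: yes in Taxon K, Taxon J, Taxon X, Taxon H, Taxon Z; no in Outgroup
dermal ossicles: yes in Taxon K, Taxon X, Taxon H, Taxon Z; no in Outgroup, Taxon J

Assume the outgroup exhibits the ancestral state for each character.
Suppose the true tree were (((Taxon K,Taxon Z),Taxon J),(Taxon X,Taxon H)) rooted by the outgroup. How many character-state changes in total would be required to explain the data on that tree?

9

Map each character onto (((Taxon K,Taxon Z),Taxon J),(Taxon X,Taxon H)) (rooted by Outgroup) and count the minimum state changes it requires (Fitch parsimony):
lateral line: 1; tarsal claw bifid: 2; elongate rostrum: 2; prehensile tail: 1; hollow quills: 1; dermal ossicles: 2.
Total tree length = 9.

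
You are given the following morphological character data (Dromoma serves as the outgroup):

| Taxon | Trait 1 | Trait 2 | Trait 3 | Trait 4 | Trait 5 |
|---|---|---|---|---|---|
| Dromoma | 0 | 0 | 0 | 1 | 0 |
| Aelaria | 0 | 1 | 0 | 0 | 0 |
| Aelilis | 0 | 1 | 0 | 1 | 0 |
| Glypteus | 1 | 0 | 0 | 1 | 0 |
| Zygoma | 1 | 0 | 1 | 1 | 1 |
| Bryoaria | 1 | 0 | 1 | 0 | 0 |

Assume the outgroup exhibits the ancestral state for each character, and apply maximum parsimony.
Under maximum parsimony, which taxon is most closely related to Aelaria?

Aelilis

Character polarity is set by the outgroup: the derived state is whichever differs from the outgroup's state, so for Trait 4 the derived state is '0', and for the remaining characters it is '1'.
Trait 1 (derived state '1') is shared by Bryoaria, Glypteus, and Zygoma — a synapomorphy uniting that clade.
Trait 2: derived state '1' in Aelaria and Aelilis only — synapomorphy for {Aelaria, Aelilis}.
Trait 3 (derived state '1') is shared by Bryoaria and Zygoma — a synapomorphy uniting that clade.
Trait 4 (state '0') occurs in Aelaria and Bryoaria but conflicts with the nesting implied by the other characters — most parsimoniously interpreted as homoplasy.
Trait 5: derived state '1' in Zygoma only — an autapomorphy, so it tells us nothing about relationships among taxa.
Most parsimonious ingroup topology: ((Aelaria,Aelilis),(Glypteus,(Zygoma,Bryoaria))).
Aelaria and Aelilis form a cherry on this tree, so they are sister taxa.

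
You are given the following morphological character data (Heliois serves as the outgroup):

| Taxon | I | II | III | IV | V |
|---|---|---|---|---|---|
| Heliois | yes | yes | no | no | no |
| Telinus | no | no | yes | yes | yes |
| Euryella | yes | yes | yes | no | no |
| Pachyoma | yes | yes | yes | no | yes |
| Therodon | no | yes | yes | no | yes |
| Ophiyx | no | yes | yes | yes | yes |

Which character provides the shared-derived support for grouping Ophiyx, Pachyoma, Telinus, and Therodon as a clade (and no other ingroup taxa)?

V

Character polarity is set by the outgroup: the derived state is whichever differs from the outgroup's state, so for I, II the derived state is 'no', and for the remaining characters it is 'yes'.
I (derived state 'no') is shared by Ophiyx, Telinus, and Therodon — a synapomorphy uniting that clade.
II (derived state 'no') is unique to Telinus (autapomorphy; uninformative for grouping).
All ingroup taxa share the derived state 'yes' for III; it defines the ingroup but does not resolve relationships within it.
Only Ophiyx and Telinus show the derived state 'yes' for IV, supporting them as a clade.
V (derived state 'yes') is shared by Ophiyx, Pachyoma, Telinus, and Therodon — a synapomorphy uniting that clade.
Most parsimonious ingroup topology: ((((Telinus,Ophiyx),Therodon),Pachyoma),Euryella).
The clade {Ophiyx, Pachyoma, Telinus, Therodon} is supported by V: its derived state 'yes' occurs in exactly those taxa and in no other taxon (including the outgroup).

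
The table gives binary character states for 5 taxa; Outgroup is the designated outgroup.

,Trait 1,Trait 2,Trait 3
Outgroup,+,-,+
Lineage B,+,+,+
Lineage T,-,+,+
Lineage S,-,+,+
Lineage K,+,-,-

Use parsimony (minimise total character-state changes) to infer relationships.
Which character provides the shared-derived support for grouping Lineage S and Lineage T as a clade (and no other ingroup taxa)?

Trait 1

Character polarity is set by the outgroup: the derived state is whichever differs from the outgroup's state, so for Trait 1, Trait 3 the derived state is '-', and for the remaining characters it is '+'.
Only Lineage S and Lineage T show the derived state '-' for Trait 1, supporting them as a clade.
Trait 2: derived state '+' in Lineage B, Lineage S, and Lineage T only — synapomorphy for {Lineage B, Lineage S, Lineage T}.
Trait 3: derived state '-' in Lineage K only — an autapomorphy, so it tells us nothing about relationships among taxa.
Most parsimonious ingroup topology: (((Lineage T,Lineage S),Lineage B),Lineage K).
The clade {Lineage S, Lineage T} is supported by Trait 1: its derived state '-' occurs in exactly those taxa and in no other taxon (including the outgroup).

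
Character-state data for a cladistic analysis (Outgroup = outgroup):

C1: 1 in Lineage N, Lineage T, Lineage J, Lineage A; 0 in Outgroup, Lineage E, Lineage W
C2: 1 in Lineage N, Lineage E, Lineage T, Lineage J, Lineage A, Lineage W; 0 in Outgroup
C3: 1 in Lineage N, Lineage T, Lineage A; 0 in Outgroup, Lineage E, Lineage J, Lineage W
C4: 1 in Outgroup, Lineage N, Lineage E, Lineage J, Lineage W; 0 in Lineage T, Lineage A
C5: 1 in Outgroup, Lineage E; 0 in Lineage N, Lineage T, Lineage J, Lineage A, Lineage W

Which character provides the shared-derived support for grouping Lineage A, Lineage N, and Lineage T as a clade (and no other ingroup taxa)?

Character polarity is set by the outgroup: the derived state is whichever differs from the outgroup's state, so for C4, C5 the derived state is '0', and for the remaining characters it is '1'.
C1: derived state '1' in Lineage A, Lineage J, Lineage N, and Lineage T only — synapomorphy for {Lineage A, Lineage J, Lineage N, Lineage T}.
C2 (derived state '1') is shared by all ingroup taxa — unites the whole ingroup.
C3 (derived state '1') is shared by Lineage A, Lineage N, and Lineage T — a synapomorphy uniting that clade.
Only Lineage A and Lineage T show the derived state '0' for C4, supporting them as a clade.
Only Lineage A, Lineage J, Lineage N, Lineage T, and Lineage W show the derived state '0' for C5, supporting them as a clade.
Most parsimonious ingroup topology: ((((Lineage N,(Lineage T,Lineage A)),Lineage J),Lineage W),Lineage E).
The clade {Lineage A, Lineage N, Lineage T} is supported by C3: its derived state '1' occurs in exactly those taxa and in no other taxon (including the outgroup).

C3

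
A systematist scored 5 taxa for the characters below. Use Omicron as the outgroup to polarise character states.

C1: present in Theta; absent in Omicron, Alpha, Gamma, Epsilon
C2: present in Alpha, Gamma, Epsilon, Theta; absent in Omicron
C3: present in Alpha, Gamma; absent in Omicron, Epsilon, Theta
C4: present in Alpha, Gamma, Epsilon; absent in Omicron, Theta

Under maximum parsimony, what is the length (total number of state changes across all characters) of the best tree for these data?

4

The outgroup has state 'absent' for every character, so 'present' is the derived state throughout.
C1 (derived state 'present') is unique to Theta (autapomorphy; uninformative for grouping).
All ingroup taxa share the derived state 'present' for C2; it defines the ingroup but does not resolve relationships within it.
C3: derived state 'present' in Alpha and Gamma only — synapomorphy for {Alpha, Gamma}.
Only Alpha, Epsilon, and Gamma show the derived state 'present' for C4, supporting them as a clade.
Most parsimonious ingroup topology: (((Alpha,Gamma),Epsilon),Theta).
Changes per character on this tree: C1: 1; C2: 1; C3: 1; C4: 1.
Total = 4.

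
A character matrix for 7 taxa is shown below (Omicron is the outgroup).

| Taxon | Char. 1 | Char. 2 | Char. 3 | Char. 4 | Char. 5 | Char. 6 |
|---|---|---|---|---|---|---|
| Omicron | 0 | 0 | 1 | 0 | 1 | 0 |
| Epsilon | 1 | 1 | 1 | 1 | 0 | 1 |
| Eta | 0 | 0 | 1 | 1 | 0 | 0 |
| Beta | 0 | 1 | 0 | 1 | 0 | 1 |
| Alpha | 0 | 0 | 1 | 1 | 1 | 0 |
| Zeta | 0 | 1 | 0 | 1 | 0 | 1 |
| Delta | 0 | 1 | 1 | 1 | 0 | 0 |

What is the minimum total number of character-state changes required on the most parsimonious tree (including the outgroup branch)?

Character polarity is set by the outgroup: the derived state is whichever differs from the outgroup's state, so for Char. 3, Char. 5 the derived state is '0', and for the remaining characters it is '1'.
Char. 1: derived state '1' in Epsilon only — an autapomorphy, so it tells us nothing about relationships among taxa.
Char. 2: derived state '1' in Beta, Delta, Epsilon, and Zeta only — synapomorphy for {Beta, Delta, Epsilon, Zeta}.
Char. 3: derived state '0' in Beta and Zeta only — synapomorphy for {Beta, Zeta}.
Char. 4 (derived state '1') is shared by all ingroup taxa — unites the whole ingroup.
Only Beta, Delta, Epsilon, Eta, and Zeta show the derived state '0' for Char. 5, supporting them as a clade.
Only Beta, Epsilon, and Zeta show the derived state '1' for Char. 6, supporting them as a clade.
Most parsimonious ingroup topology: ((((Epsilon,(Zeta,Beta)),Delta),Eta),Alpha).
Changes per character on this tree: Char. 1: 1; Char. 2: 1; Char. 3: 1; Char. 4: 1; Char. 5: 1; Char. 6: 1.
Total = 6.

6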